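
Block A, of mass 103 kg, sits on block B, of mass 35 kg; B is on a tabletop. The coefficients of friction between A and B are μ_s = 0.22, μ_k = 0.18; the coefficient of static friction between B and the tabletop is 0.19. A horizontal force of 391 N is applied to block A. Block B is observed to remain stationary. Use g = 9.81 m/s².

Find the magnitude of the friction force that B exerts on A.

f ≈ 182 N

The normal force B exerts on A is simply A's weight, N₁ = 1010 N.
Maximum static friction on A from B: μ_s N₁ = 0.22×1010 = 222.3 N.
P = 391 N exceeds that limit, so A slips over B and the interface friction becomes kinetic: f₁ = μ_k N₁ = 0.18×1010 = 182 N.
B experiences an equal 182 N forward from A (third law). B is in equilibrium, so the floor supplies f₂ = 182 N of static friction (limit μ_s(m_A+m_B)g = 257.2 N, not exceeded).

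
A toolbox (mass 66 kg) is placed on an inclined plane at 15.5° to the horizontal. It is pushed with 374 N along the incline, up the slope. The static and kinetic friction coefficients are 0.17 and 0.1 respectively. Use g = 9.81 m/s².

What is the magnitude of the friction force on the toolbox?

Normal force: N = m g cos θ = 66 × 9.81 × cos 15.5° = 623.9 N.
The friction needed for equilibrium is m g sin θ − P = 173 − 374 = -201 N, measured positive up-slope.
The static-friction ceiling is μ_s N = 0.17 × 623.9 = 106.1 N.
Since |-201| > 106.1 N, static friction cannot hold it; the toolbox slides up the incline and kinetic friction applies: f = μ_k N = 0.1 × 623.9 = 62.4 N.

f ≈ 62.4 N (down the incline)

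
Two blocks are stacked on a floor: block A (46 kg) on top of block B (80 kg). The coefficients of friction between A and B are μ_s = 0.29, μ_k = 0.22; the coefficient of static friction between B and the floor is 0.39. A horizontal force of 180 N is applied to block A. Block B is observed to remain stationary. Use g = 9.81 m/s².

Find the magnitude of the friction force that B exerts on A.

Normal force at the A–B interface: N₁ = m_A g = 451.3 N.
So the A–B interface can sustain at most μ_s N₁ = 130.9 N of static friction.
Since P = 180 N > 130.9 N, A slides on B; the A–B friction is kinetic: f₁ = μ_k N₁ = 0.22×451.3 = 99.3 N.
B experiences an equal 99.3 N forward from A (third law). B is in equilibrium, so the floor supplies f₂ = 99.3 N of static friction (limit μ_s(m_A+m_B)g = 482.1 N, not exceeded).

f ≈ 99.3 N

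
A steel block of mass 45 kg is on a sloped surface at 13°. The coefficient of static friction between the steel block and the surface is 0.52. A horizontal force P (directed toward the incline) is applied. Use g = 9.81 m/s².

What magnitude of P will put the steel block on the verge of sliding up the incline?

P ≈ 377 N

At impending motion up the slope, friction acts down-slope at its limit: f = μ_s N.
Perpendicular to the incline: N = m g cos θ + P sin θ.
Along the incline: P cos θ = m g sin θ + μ_s N = m g sin θ + μ_s (m g cos θ + P sin θ).
Solving, P (cos θ − μ_s sin θ) = m g (sin θ + μ_s cos θ), so P = 45×9.81×(sin 13° + 0.52 cos 13°)/(cos 13° − 0.52 sin 13°) = 441×0.7316/0.8574 = 377 N.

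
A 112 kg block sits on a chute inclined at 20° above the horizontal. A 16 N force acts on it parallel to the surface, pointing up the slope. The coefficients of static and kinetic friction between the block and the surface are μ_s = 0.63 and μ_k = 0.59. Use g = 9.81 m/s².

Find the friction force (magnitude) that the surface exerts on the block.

f ≈ 360 N (up the incline)

The normal reaction is N = m g cos θ = 1032 N.
For equilibrium along the incline the friction force must supply f = m g sin θ − P = 375.8 − 16 = 359.8 N (positive meaning up-slope).
Static friction can supply at most μ_s N = 650.4 N.
Since |359.8| ≤ 650.4 N, the block remains in static equilibrium and friction takes exactly the required value.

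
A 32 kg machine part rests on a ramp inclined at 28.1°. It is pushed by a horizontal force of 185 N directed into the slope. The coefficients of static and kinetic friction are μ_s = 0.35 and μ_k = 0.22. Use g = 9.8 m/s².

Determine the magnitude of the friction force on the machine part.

Resolve perpendicular to the incline: N = m g cos θ + P sin θ = 32×9.8×cos 28.1° + 185×sin 28.1° = 363.8 N.
Parallel to the incline: P cos θ − m g sin θ = 163.2 − 147.7 = 15.48 N; the friction needed to balance this is 15.48 N acting down the slope.
Maximum static friction: μ_s N = 0.35 × 363.8 = 127.3 N.
|f_req| = 15.48 ≤ 127.3 N → the machine part is in equilibrium; friction equals the required value.

f ≈ 15.5 N (down the incline)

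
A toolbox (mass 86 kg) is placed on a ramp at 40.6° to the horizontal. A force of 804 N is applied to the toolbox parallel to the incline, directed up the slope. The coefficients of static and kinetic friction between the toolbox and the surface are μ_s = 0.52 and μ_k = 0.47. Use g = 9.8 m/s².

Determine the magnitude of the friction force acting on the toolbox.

f ≈ 256 N (down the incline)

Normal force: N = m g cos θ = 86 × 9.8 × cos 40.6° = 639.9 N.
Parallel to the incline, ΣF = 0 gives f = m g sin θ − P = 548.5 − 804 = -255.5 N (up-slope positive).
Static friction can supply at most μ_s N = 332.8 N.
Since |-255.5| ≤ 332.8 N, no slip — friction simply equals what equilibrium demands.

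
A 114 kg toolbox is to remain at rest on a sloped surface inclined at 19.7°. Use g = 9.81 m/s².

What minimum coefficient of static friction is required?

At the slip threshold m g sin θ = μ_s m g cos θ, so μ_s,min = tan θ.
μ_s,min = tan 19.7° = 0.358.

μ_s,min ≈ 0.358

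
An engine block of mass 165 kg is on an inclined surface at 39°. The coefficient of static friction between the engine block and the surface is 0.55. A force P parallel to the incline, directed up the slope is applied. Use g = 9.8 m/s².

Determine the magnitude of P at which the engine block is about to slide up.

At impending motion up the slope, friction acts down-slope at its limit: f = μ_s N.
P is parallel to the surface, so N = m g cos θ = 1260 N.
Along the incline: P = m g sin θ + μ_s N = 1020 + 0.55×1260 = 1710 N.

P ≈ 1710 N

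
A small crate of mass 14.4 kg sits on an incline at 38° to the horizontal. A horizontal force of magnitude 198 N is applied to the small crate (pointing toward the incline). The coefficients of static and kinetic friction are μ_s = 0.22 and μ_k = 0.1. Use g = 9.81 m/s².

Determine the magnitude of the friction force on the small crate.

Resolve perpendicular to the incline: N = m g cos θ + P sin θ = 14.4×9.81×cos 38° + 198×sin 38° = 233.2 N.
Parallel to the incline: P cos θ − m g sin θ = 156 − 86.97 = 69.06 N; the friction needed to balance this is 69.06 N acting down the slope.
Maximum static friction: μ_s N = 0.22 × 233.2 = 51.31 N.
|f_req| = 69.06 > 51.31 N → the small crate slides up the incline; f = μ_k N = 0.1 × 233.2 = 23.3 N.

f ≈ 23.3 N (down the incline)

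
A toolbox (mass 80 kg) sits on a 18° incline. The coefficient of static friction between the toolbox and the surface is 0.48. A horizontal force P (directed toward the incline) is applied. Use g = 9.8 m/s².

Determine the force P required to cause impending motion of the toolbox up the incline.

At impending motion up the slope, friction acts down-slope at its limit: f = μ_s N.
Perpendicular to the incline: N = m g cos θ + P sin θ.
Along the incline: P cos θ = m g sin θ + μ_s N = m g sin θ + μ_s (m g cos θ + P sin θ).
Solving, P (cos θ − μ_s sin θ) = m g (sin θ + μ_s cos θ), so P = 80×9.8×(sin 18° + 0.48 cos 18°)/(cos 18° − 0.48 sin 18°) = 784×0.7655/0.8027 = 748 N.

P ≈ 748 N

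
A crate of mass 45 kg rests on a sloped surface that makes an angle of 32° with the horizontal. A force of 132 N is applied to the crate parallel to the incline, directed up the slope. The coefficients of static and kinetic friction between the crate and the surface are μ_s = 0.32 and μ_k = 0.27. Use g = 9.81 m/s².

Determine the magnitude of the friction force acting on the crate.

f ≈ 102 N (up the incline)

Normal force: N = m g cos θ = 45 × 9.81 × cos 32° = 374.4 N.
For equilibrium along the incline the friction force must supply f = m g sin θ − P = 233.9 − 132 = 101.9 N (positive meaning up-slope).
Maximum static friction available: μ_s N = 0.32 × 374.4 = 119.8 N.
Since |101.9| ≤ 119.8 N, the crate remains in static equilibrium and friction takes exactly the required value.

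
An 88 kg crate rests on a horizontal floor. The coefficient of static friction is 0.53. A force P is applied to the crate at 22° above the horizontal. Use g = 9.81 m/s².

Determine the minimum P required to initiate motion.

P ≈ 406 N

N = m g − P sin α (the pull lifts the crate).
At impending slip, P cos α = μ_s N = μ_s (m g − P sin α).
Solving: P (cos α + μ_s sin α) = μ_s m g → P = 0.53×863/(cos 22° + 0.53 sin 22°) = 458/1.126 = 406 N.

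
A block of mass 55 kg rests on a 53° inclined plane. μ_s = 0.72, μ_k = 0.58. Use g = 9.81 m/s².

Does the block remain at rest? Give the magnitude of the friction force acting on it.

N = m g cos θ = 325 N.
Down-slope weight component: m g sin θ = 431 N.
μ_s N = 234 N.
431 > 234 N, so it slides; kinetic friction f = μ_k N = 0.58×325 = 188 N.

f ≈ 188 N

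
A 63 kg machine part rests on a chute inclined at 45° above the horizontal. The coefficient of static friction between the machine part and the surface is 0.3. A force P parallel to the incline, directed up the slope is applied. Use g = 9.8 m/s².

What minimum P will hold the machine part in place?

P_min ≈ 306 N

The machine part tends to slide down (tan θ > μ_s), so at the point of impending slip friction acts up-slope at its limit: f = μ_s N.
P is parallel to the surface, so N = m g cos θ = 437 N.
Along the incline: P + μ_s N = m g sin θ, so P = 437 − 0.3×437 = 306 N.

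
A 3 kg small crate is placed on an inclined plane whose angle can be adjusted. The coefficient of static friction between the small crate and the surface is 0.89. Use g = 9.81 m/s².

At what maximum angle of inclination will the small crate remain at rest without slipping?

At the slip threshold, m g sin θ = μ_s · m g cos θ, so tan θ = μ_s.
θ_max = arctan(0.89) = 41.7°.

θ_max ≈ 41.7°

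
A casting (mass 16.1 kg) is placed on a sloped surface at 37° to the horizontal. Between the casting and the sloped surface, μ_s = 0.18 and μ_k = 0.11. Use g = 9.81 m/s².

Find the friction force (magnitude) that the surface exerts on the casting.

Perpendicular to the surface, N = m g cos θ = 16.1·9.81·cos 37° = 126.1 N.
For equilibrium along the incline, friction must balance the weight component: f = m g sin θ = 95.05 N up the slope.
Static friction can supply at most μ_s N = 22.7 N.
|95.05| exceeds 22.7 N, so the casting slips down-slope; friction is kinetic, f = μ_k N = 0.11×126.1 = 13.9 N.

f ≈ 13.9 N (up the incline)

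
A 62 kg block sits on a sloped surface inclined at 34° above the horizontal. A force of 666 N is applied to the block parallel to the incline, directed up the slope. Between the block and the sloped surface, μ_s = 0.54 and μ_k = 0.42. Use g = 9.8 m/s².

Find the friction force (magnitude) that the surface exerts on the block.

Perpendicular to the surface, N = m g cos θ = 62·9.8·cos 34° = 503.7 N.
For equilibrium along the incline the friction force must supply f = m g sin θ − P = 339.8 − 666 = -326.2 N (positive meaning up-slope).
Maximum static friction available: μ_s N = 0.54 × 503.7 = 272 N.
|-326.2| exceeds 272 N, so the block slips up-slope; friction is kinetic, f = μ_k N = 0.42×503.7 = 212 N.

f ≈ 212 N (down the incline)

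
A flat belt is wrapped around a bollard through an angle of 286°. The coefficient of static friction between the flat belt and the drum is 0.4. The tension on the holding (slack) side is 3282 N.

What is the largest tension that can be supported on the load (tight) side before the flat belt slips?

At impending slip the capstan equation gives T₂/T₁ = e^{μβ} with β in radians.
β = 286° × π/180 = 4.992 rad.
e^{μβ} = e^{0.4×4.992} = 7.364.
T₂ = T₁ · e^{μβ} = 3282 × 7.364 = 24200 N.

T_max ≈ 24200 N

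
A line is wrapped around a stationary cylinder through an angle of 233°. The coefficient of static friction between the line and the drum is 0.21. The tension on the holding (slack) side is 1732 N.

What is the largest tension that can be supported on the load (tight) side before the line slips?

At impending slip the capstan equation gives T₂/T₁ = e^{μβ} with β in radians.
β = 233° × π/180 = 4.067 rad.
e^{μβ} = e^{0.21×4.067} = 2.349.
T₂ = T₁ · e^{μβ} = 1732 × 2.349 = 4070 N.

T_max ≈ 4070 N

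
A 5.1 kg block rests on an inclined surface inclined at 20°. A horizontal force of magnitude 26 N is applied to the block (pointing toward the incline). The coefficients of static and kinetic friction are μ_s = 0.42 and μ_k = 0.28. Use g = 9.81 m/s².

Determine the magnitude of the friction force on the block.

Resolve perpendicular to the incline: N = m g cos θ + P sin θ = 5.1×9.81×cos 20° + 26×sin 20° = 55.91 N.
Along the incline, the net driving force (taking up-slope positive) is P cos θ − m g sin θ = 24.43 − 17.11 = 7.32 N, so equilibrium requires friction f = -7.32 N (down-slope).
The limit of static friction is μ_s N = 23.48 N.
Since 7.32 N is within the 23.48 N limit, the block stays put and friction is exactly 7.32 N.

f ≈ 7.32 N (down the incline)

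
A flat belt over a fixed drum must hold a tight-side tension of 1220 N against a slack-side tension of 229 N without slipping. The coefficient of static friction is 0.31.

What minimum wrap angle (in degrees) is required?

T₂/T₁ = e^{μβ} → β = ln(T₂/T₁)/μ.
β = ln(1220/229)/0.31 = 1.673/0.31 = 5.396 rad.
In degrees: β = 5.396 × 180/π = 309°.

β_min ≈ 309°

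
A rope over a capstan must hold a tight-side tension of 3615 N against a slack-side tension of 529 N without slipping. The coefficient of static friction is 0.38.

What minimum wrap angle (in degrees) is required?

T₂/T₁ = e^{μβ} → β = ln(T₂/T₁)/μ.
β = ln(3615/529)/0.38 = 1.922/0.38 = 5.058 rad.
In degrees: β = 5.058 × 180/π = 290°.

β_min ≈ 290°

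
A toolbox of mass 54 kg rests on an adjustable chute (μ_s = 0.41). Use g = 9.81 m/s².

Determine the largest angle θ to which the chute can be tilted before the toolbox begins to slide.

At the slip threshold, m g sin θ = μ_s · m g cos θ, so tan θ = μ_s.
θ_max = arctan(0.41) = 22.3°.

θ_max ≈ 22.3°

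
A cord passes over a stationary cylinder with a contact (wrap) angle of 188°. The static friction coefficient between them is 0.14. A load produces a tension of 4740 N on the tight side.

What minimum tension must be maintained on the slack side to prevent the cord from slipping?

T_min ≈ 2990 N

Capstan equation at impending slip: T_tight/T_slack = e^{μβ}.
β = 188° = 3.281 rad; e^{μβ} = e^{0.14×3.281} = 1.583.
T_slack = T_tight / e^{μβ} = 4740 / 1.583 = 2990 N.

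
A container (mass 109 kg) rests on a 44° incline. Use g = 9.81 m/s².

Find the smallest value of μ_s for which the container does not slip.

μ_s,min ≈ 0.966

At the slip threshold m g sin θ = μ_s m g cos θ, so μ_s,min = tan θ.
μ_s,min = tan 44° = 0.966.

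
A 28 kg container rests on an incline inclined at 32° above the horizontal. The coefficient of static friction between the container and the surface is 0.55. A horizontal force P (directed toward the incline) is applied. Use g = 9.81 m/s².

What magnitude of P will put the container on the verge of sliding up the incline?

At impending motion up the slope, friction acts down-slope at its limit: f = μ_s N.
Perpendicular to the incline: N = m g cos θ + P sin θ.
Along the incline: P cos θ = m g sin θ + μ_s N = m g sin θ + μ_s (m g cos θ + P sin θ).
Solving, P (cos θ − μ_s sin θ) = m g (sin θ + μ_s cos θ), so P = 28×9.81×(sin 32° + 0.55 cos 32°)/(cos 32° − 0.55 sin 32°) = 275×0.9963/0.5566 = 492 N.

P ≈ 492 N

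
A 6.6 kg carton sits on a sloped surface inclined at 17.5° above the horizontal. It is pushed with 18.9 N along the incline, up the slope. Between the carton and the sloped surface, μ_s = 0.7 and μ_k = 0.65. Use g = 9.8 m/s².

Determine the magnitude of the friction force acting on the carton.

Normal force: N = m g cos θ = 6.6 × 9.8 × cos 17.5° = 61.69 N.
For equilibrium along the incline the friction force must supply f = m g sin θ − P = 19.45 − 18.9 = 0.5497 N (positive meaning up-slope).
Maximum static friction available: μ_s N = 0.7 × 61.69 = 43.18 N.
Since |0.5497| ≤ 43.18 N, the carton remains in static equilibrium and friction takes exactly the required value.

f ≈ 0.55 N (up the incline)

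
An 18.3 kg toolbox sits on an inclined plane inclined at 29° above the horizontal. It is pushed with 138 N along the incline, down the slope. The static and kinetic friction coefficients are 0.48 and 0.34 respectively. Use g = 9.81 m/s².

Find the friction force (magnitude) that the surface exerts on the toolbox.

Normal force: N = m g cos θ = 18.3 × 9.81 × cos 29° = 157 N.
Parallel to the incline, ΣF = 0 gives f = m g sin θ + P = 87.03 + 138 = 225 N (up-slope positive).
Static friction can supply at most μ_s N = 75.37 N.
|225| exceeds 75.37 N, so the toolbox slips down-slope; friction is kinetic, f = μ_k N = 0.34×157 = 53.4 N.

f ≈ 53.4 N (up the incline)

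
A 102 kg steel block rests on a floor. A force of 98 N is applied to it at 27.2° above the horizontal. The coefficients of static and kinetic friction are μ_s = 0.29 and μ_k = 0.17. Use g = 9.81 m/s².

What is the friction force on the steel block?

f ≈ 87.2 N

Vertical equilibrium gives N = m g − P sin α = 955.8 N.
For equilibrium, f = P cos α = 98×cos 27.2° = 87.16 N.
The static-friction limit is μ_s N = 277.2 N.
87.16 ≤ 277.2 N → static; friction equals the required 87.2 N.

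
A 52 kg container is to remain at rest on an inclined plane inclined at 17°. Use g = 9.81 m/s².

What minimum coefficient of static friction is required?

μ_s,min ≈ 0.306

At the slip threshold m g sin θ = μ_s m g cos θ, so μ_s,min = tan θ.
μ_s,min = tan 17° = 0.306.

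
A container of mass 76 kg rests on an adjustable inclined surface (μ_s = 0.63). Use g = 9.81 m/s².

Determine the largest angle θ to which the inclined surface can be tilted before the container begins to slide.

At the slip threshold, m g sin θ = μ_s · m g cos θ, so tan θ = μ_s.
θ_max = arctan(0.63) = 32.2°.

θ_max ≈ 32.2°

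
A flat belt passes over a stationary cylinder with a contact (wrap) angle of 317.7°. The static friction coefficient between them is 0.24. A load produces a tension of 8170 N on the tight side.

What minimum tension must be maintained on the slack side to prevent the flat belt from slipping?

T_min ≈ 2160 N

Capstan equation at impending slip: T_tight/T_slack = e^{μβ}.
β = 317.7° = 5.545 rad; e^{μβ} = e^{0.24×5.545} = 3.784.
T_slack = T_tight / e^{μβ} = 8170 / 3.784 = 2160 N.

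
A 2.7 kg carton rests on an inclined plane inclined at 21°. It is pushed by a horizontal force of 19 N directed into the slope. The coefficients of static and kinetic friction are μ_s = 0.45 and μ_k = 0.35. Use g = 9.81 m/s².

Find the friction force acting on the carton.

f ≈ 8.25 N (down the incline)

Resolve perpendicular to the incline: N = m g cos θ + P sin θ = 2.7×9.81×cos 21° + 19×sin 21° = 31.54 N.
Parallel to the incline: P cos θ − m g sin θ = 17.74 − 9.492 = 8.246 N; the friction needed to balance this is 8.246 N acting down the slope.
The limit of static friction is μ_s N = 14.19 N.
|f_req| = 8.246 ≤ 14.19 N → the carton is in equilibrium; friction equals the required value.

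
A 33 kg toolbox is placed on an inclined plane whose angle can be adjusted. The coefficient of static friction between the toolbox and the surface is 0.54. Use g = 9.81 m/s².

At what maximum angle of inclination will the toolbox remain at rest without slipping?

θ_max ≈ 28.4°

At the slip threshold, m g sin θ = μ_s · m g cos θ, so tan θ = μ_s.
θ_max = arctan(0.54) = 28.4°.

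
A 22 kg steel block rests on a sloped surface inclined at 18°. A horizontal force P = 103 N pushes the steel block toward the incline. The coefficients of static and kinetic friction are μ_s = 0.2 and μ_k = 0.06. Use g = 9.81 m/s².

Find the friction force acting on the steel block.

The horizontal push has a component P sin θ into the surface, so N = m g cos θ + P sin θ = 205.3 + 31.83 = 237.1 N.
Parallel to the incline: P cos θ − m g sin θ = 97.96 − 66.69 = 31.27 N; the friction needed to balance this is 31.27 N acting down the slope.
Maximum static friction: μ_s N = 0.2 × 237.1 = 47.42 N.
Since 31.27 N is within the 47.42 N limit, the steel block stays put and friction is exactly 31.3 N.

f ≈ 31.3 N (down the incline)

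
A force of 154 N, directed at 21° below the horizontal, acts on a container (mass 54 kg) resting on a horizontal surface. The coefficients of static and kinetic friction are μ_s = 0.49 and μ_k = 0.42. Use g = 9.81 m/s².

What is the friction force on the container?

The vertical component of P adds to the normal force: N = m g + P sin α = 529.7 + 55.19 = 584.9 N.
The horizontal driving force is P cos α = 143.8 N, so equilibrium needs friction f = 143.8 N.
The static-friction limit is μ_s N = 286.6 N.
Since 143.8 N does not exceed the limit, the container stays at rest and f = 144 N.

f ≈ 144 N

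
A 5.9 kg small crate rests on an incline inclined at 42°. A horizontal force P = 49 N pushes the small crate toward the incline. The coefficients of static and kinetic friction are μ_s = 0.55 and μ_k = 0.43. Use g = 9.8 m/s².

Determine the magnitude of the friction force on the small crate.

Normal direction: N = m g cos θ + P sin θ = 75.76 N.
Parallel to the incline: P cos θ − m g sin θ = 36.41 − 38.69 = -2.275 N; the friction needed to balance this is 2.275 N acting up the slope.
Maximum static friction: μ_s N = 0.55 × 75.76 = 41.67 N.
Since 2.275 N is within the 41.67 N limit, the small crate stays put and friction is exactly 2.28 N.

f ≈ 2.28 N (up the incline)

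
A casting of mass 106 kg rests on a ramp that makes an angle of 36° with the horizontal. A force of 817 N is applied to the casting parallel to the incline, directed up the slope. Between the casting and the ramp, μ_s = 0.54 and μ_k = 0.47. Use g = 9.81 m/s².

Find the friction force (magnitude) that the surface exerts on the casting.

f ≈ 206 N (down the incline)

Perpendicular to the surface, N = m g cos θ = 106·9.81·cos 36° = 841.3 N.
The friction needed for equilibrium is m g sin θ − P = 611.2 − 817 = -205.8 N, measured positive up-slope.
Static friction can supply at most μ_s N = 454.3 N.
Since |-205.8| ≤ 454.3 N, no slip — friction simply equals what equilibrium demands.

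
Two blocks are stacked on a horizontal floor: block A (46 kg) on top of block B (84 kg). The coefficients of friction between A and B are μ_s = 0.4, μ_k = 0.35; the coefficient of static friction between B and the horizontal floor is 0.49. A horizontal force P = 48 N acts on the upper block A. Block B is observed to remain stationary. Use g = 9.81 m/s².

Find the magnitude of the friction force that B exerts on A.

Normal force at the A–B interface: N₁ = m_A g = 451.3 N.
So the A–B interface can sustain at most μ_s N₁ = 180.5 N of static friction.
Since P = 48 N ≤ 180.5 N, A does not slip on B; friction on A equals P = 48 N.
B experiences an equal 48 N forward from A (third law). B is in equilibrium, so the floor supplies f₂ = 48 N of static friction (limit μ_s(m_A+m_B)g = 624.9 N, not exceeded).

f ≈ 48 N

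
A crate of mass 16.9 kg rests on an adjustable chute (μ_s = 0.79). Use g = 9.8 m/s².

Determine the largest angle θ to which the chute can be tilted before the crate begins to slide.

θ_max ≈ 38.3°

At the slip threshold, m g sin θ = μ_s · m g cos θ, so tan θ = μ_s.
θ_max = arctan(0.79) = 38.3°.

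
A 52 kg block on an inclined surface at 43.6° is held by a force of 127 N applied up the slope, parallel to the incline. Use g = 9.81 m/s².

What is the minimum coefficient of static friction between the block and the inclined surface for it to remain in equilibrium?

μ_s,min ≈ 0.608

N = m g cos θ = 369.4 N.
Friction must make up the shortfall along the incline: f = m g sin θ − P = 351.8 − 127 = 224.8 N.
At the threshold f = μ_s N, so μ_s,min = 224.8/369.4 = 0.608.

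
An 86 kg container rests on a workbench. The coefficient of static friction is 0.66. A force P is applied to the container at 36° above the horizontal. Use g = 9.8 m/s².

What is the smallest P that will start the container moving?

P ≈ 465 N

N = m g − P sin α (the pull lifts the container).
At impending slip, P cos α = μ_s N = μ_s (m g − P sin α).
Solving: P (cos α + μ_s sin α) = μ_s m g → P = 0.66×843/(cos 36° + 0.66 sin 36°) = 556/1.197 = 465 N.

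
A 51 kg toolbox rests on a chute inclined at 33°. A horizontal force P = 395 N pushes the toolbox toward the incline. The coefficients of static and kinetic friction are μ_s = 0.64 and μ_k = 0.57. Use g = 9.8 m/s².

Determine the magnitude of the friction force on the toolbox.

f ≈ 59.1 N (down the incline)

Resolve perpendicular to the incline: N = m g cos θ + P sin θ = 51×9.8×cos 33° + 395×sin 33° = 634.3 N.
Parallel to the incline: P cos θ − m g sin θ = 331.3 − 272.2 = 59.06 N; the friction needed to balance this is 59.06 N acting down the slope.
The limit of static friction is μ_s N = 406 N.
Since 59.06 N is within the 406 N limit, the toolbox stays put and friction is exactly 59.1 N.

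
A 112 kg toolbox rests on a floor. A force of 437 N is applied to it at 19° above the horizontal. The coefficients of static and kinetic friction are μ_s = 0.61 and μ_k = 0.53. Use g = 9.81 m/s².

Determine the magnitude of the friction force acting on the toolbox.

Vertical equilibrium gives N = m g − P sin α = 956.4 N.
The horizontal driving force is P cos α = 413.2 N, so equilibrium needs friction f = 413.2 N.
μ_s N = 0.61 × 956.4 = 583.4 N.
Since 413.2 N does not exceed the limit, the toolbox stays at rest and f = 413 N.

f ≈ 413 N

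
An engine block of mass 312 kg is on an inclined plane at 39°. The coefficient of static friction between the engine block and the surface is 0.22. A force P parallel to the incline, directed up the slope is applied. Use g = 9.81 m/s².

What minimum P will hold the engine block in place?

P_min ≈ 1400 N

The engine block tends to slide down (tan θ > μ_s), so at the point of impending slip friction acts up-slope at its limit: f = μ_s N.
P is parallel to the surface, so N = m g cos θ = 2380 N.
Along the incline: P + μ_s N = m g sin θ, so P = 1930 − 0.22×2380 = 1400 N.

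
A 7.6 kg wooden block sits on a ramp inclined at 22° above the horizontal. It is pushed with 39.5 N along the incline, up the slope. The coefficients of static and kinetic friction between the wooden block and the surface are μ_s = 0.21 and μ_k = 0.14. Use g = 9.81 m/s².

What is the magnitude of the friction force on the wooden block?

Perpendicular to the surface, N = m g cos θ = 7.6·9.81·cos 22° = 69.13 N.
For equilibrium along the incline the friction force must supply f = m g sin θ − P = 27.93 − 39.5 = -11.57 N (positive meaning up-slope).
Static friction can supply at most μ_s N = 14.52 N.
Since |-11.57| ≤ 14.52 N, no slip — friction simply equals what equilibrium demands.

f ≈ 11.6 N (down the incline)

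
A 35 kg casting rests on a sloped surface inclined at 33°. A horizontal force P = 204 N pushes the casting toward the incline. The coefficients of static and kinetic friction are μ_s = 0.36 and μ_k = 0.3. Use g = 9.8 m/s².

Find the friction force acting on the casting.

f ≈ 15.7 N (up the incline)

Normal direction: N = m g cos θ + P sin θ = 398.8 N.
Parallel to the incline: P cos θ − m g sin θ = 171.1 − 186.8 = -15.72 N; the friction needed to balance this is 15.72 N acting up the slope.
The limit of static friction is μ_s N = 143.6 N.
|f_req| = 15.72 ≤ 143.6 N → the casting is in equilibrium; friction equals the required value.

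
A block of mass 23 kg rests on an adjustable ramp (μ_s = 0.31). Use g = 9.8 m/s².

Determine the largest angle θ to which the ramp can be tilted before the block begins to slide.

θ_max ≈ 17.2°

At the slip threshold, m g sin θ = μ_s · m g cos θ, so tan θ = μ_s.
θ_max = arctan(0.31) = 17.2°.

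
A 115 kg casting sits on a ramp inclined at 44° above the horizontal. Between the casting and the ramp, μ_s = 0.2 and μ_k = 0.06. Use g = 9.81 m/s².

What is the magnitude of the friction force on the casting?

f ≈ 48.7 N (up the incline)

Perpendicular to the surface, N = m g cos θ = 115·9.81·cos 44° = 811.5 N.
Along the slope the weight component is m g sin θ = 783.7 N; friction must supply exactly this, acting up-slope.
Static friction can supply at most μ_s N = 162.3 N.
|783.7| exceeds 162.3 N, so the casting slips down-slope; friction is kinetic, f = μ_k N = 0.06×811.5 = 48.7 N.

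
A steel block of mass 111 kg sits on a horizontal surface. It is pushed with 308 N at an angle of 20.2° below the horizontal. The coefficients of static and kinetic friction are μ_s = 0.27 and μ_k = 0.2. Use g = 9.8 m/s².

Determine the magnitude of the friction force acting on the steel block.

f ≈ 289 N

The vertical component of P adds to the normal force: N = m g + P sin α = 1088 + 106.4 = 1194 N.
The horizontal driving force is P cos α = 289.1 N, so equilibrium needs friction f = 289.1 N.
The static-friction limit is μ_s N = 322.4 N.
289.1 ≤ 322.4 N → static; friction equals the required 289 N.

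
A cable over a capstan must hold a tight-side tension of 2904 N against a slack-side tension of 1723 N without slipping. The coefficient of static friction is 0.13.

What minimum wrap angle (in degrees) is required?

β_min ≈ 230°

T₂/T₁ = e^{μβ} → β = ln(T₂/T₁)/μ.
β = ln(2904/1723)/0.13 = 0.522/0.13 = 4.016 rad.
In degrees: β = 4.016 × 180/π = 230°.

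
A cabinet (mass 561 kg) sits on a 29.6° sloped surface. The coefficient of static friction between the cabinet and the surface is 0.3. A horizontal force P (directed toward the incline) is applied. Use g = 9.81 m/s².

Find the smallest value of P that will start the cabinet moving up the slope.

At impending motion up the slope, friction acts down-slope at its limit: f = μ_s N.
Perpendicular to the incline: N = m g cos θ + P sin θ.
Along the incline: P cos θ = m g sin θ + μ_s N = m g sin θ + μ_s (m g cos θ + P sin θ).
Solving, P (cos θ − μ_s sin θ) = m g (sin θ + μ_s cos θ), so P = 561×9.81×(sin 29.6° + 0.3 cos 29.6°)/(cos 29.6° − 0.3 sin 29.6°) = 5500×0.7548/0.7213 = 5760 N.

P ≈ 5760 N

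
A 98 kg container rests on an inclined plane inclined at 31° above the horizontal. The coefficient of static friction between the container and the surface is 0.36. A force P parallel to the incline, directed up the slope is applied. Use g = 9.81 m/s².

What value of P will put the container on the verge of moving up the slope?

P ≈ 792 N

At impending motion up the slope, friction acts down-slope at its limit: f = μ_s N.
P is parallel to the surface, so N = m g cos θ = 824 N.
Along the incline: P = m g sin θ + μ_s N = 495 + 0.36×824 = 792 N.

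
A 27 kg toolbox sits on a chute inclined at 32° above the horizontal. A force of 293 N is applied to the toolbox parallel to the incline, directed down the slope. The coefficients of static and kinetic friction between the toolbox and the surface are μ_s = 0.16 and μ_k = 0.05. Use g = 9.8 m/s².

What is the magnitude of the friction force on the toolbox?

f ≈ 11.2 N (up the incline)

The normal reaction is N = m g cos θ = 224.4 N.
The friction needed for equilibrium is m g sin θ + P = 140.2 + 293 = 433.2 N, measured positive up-slope.
The static-friction ceiling is μ_s N = 0.16 × 224.4 = 35.9 N.
|433.2| exceeds 35.9 N, so the toolbox slips down-slope; friction is kinetic, f = μ_k N = 0.05×224.4 = 11.2 N.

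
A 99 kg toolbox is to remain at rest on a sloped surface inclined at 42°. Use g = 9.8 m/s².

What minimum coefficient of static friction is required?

At the slip threshold m g sin θ = μ_s m g cos θ, so μ_s,min = tan θ.
μ_s,min = tan 42° = 0.9.

μ_s,min ≈ 0.9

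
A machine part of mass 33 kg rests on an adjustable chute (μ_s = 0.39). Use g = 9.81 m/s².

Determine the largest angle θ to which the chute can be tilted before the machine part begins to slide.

At the slip threshold, m g sin θ = μ_s · m g cos θ, so tan θ = μ_s.
θ_max = arctan(0.39) = 21.3°.

θ_max ≈ 21.3°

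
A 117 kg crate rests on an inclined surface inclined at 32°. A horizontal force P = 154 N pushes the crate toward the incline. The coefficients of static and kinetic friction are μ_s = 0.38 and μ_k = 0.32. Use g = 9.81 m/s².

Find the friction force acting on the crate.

f ≈ 338 N (up the incline)

Resolve perpendicular to the incline: N = m g cos θ + P sin θ = 117×9.81×cos 32° + 154×sin 32° = 1055 N.
Along the incline, the net driving force (taking up-slope positive) is P cos θ − m g sin θ = 130.6 − 608.2 = -477.6 N, so equilibrium requires friction f = 477.6 N (up-slope).
The limit of static friction is μ_s N = 400.9 N.
|f_req| = 477.6 > 400.9 N → the crate slides down the incline; f = μ_k N = 0.32 × 1055 = 338 N.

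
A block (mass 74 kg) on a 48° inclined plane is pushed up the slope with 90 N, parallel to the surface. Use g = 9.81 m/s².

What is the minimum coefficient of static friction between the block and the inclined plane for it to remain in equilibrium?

μ_s,min ≈ 0.925

N = m g cos θ = 485.7 N.
Friction must make up the shortfall along the incline: f = m g sin θ − P = 539.5 − 90 = 449.5 N.
At the threshold f = μ_s N, so μ_s,min = 449.5/485.7 = 0.925.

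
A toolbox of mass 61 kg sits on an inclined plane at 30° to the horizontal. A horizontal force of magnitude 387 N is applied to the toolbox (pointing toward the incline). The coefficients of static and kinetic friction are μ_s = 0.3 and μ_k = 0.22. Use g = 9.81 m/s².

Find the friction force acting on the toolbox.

Normal direction: N = m g cos θ + P sin θ = 711.7 N.
Along the incline, the net driving force (taking up-slope positive) is P cos θ − m g sin θ = 335.2 − 299.2 = 35.95 N, so equilibrium requires friction f = -35.95 N (down-slope).
Maximum static friction: μ_s N = 0.3 × 711.7 = 213.5 N.
|f_req| = 35.95 ≤ 213.5 N → the toolbox is in equilibrium; friction equals the required value.

f ≈ 35.9 N (down the incline)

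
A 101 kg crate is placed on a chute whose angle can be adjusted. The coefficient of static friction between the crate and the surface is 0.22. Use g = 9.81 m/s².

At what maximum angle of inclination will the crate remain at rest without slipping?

θ_max ≈ 12.4°

At the slip threshold, m g sin θ = μ_s · m g cos θ, so tan θ = μ_s.
θ_max = arctan(0.22) = 12.4°.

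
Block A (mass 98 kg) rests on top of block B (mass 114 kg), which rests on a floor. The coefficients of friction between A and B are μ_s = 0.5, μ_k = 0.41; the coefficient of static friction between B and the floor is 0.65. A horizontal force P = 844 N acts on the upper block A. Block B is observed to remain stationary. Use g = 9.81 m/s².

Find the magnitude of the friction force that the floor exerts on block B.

Between the blocks, N₁ = m_A g = 961.4 N.
So the A–B interface can sustain at most μ_s N₁ = 480.7 N of static friction.
Since P = 844 N > 480.7 N, A slides on B; the A–B friction is kinetic: f₁ = μ_k N₁ = 0.41×961.4 = 394 N.
B experiences an equal 394 N forward from A (third law). B is in equilibrium, so the floor supplies f₂ = 394 N of static friction (limit μ_s(m_A+m_B)g = 1352 N, not exceeded).

f ≈ 394 N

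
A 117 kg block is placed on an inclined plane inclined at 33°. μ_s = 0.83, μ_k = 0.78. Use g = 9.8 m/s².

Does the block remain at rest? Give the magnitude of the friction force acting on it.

f ≈ 624 N

N = m g cos θ = 962 N.
Down-slope weight component: m g sin θ = 624 N.
μ_s N = 798 N.
624 ≤ 798 N, so it stays put; friction = 624 N.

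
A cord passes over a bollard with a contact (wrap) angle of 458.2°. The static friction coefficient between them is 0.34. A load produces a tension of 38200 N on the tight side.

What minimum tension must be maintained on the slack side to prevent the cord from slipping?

Capstan equation at impending slip: T_tight/T_slack = e^{μβ}.
β = 458.2° = 7.997 rad; e^{μβ} = e^{0.34×7.997} = 15.17.
T_slack = T_tight / e^{μβ} = 38200 / 15.17 = 2520 N.

T_min ≈ 2520 N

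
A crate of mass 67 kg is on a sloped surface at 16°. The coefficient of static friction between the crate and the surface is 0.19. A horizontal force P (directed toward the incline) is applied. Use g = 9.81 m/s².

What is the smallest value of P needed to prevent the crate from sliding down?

P_min ≈ 60.3 N

The crate tends to slide down (tan θ > μ_s), so at the point of impending slip friction acts up-slope at its limit: f = μ_s N.
Perpendicular to the incline: N = m g cos θ + P sin θ.
Along the incline: P cos θ + μ_s N = m g sin θ, i.e. P cos θ + μ_s (m g cos θ + P sin θ) = m g sin θ.
Solving, P (cos θ + μ_s sin θ) = m g (sin θ − μ_s cos θ), so P = 657×0.093/1.014 = 60.3 N.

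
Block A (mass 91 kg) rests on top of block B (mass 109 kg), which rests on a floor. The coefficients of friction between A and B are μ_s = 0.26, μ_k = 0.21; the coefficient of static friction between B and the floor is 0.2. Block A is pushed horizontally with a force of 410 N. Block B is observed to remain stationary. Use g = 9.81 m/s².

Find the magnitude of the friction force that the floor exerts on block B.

f ≈ 187 N

Normal force at the A–B interface: N₁ = m_A g = 892.7 N.
So the A–B interface can sustain at most μ_s N₁ = 232.1 N of static friction.
Since P = 410 N > 232.1 N, A slides on B; the A–B friction is kinetic: f₁ = μ_k N₁ = 0.21×892.7 = 187 N.
B experiences an equal 187 N forward from A (third law). B is in equilibrium, so the floor supplies f₂ = 187 N of static friction (limit μ_s(m_A+m_B)g = 392.4 N, not exceeded).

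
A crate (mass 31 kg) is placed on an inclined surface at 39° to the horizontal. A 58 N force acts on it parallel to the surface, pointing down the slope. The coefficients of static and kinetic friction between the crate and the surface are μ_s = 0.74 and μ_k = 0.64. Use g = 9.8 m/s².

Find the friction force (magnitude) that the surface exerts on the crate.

The normal reaction is N = m g cos θ = 236.1 N.
For equilibrium along the incline the friction force must supply f = m g sin θ + P = 191.2 + 58 = 249.2 N (positive meaning up-slope).
Static friction can supply at most μ_s N = 174.7 N.
Since |249.2| > 174.7 N, static friction cannot hold it; the crate slides down the incline and kinetic friction applies: f = μ_k N = 0.64 × 236.1 = 151 N.

f ≈ 151 N (up the incline)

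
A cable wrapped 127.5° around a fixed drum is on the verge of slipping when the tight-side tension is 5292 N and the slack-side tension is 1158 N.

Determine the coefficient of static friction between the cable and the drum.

T₂/T₁ = e^{μβ} → μ = ln(T₂/T₁)/β.
β = 127.5° = 2.225 rad.
μ = ln(5292/1158)/2.225 = ln(4.57)/2.225 = 0.683.

μ ≈ 0.683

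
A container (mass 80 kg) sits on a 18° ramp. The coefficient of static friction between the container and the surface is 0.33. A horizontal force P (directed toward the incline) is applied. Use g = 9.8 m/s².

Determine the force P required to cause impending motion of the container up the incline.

P ≈ 575 N

At impending motion up the slope, friction acts down-slope at its limit: f = μ_s N.
Perpendicular to the incline: N = m g cos θ + P sin θ.
Along the incline: P cos θ = m g sin θ + μ_s N = m g sin θ + μ_s (m g cos θ + P sin θ).
Solving, P (cos θ − μ_s sin θ) = m g (sin θ + μ_s cos θ), so P = 80×9.8×(sin 18° + 0.33 cos 18°)/(cos 18° − 0.33 sin 18°) = 784×0.6229/0.8491 = 575 N.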